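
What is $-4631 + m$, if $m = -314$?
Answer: $-4945$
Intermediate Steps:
$-4631 + m = -4631 - 314 = -4945$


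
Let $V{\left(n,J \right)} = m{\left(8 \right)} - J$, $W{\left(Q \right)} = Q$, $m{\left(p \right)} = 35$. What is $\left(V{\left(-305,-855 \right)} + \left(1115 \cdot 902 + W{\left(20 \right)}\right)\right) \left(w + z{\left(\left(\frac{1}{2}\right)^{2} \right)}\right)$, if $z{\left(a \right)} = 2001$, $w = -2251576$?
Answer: $-2264512178000$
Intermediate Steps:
$V{\left(n,J \right)} = 35 - J$
$\left(V{\left(-305,-855 \right)} + \left(1115 \cdot 902 + W{\left(20 \right)}\right)\right) \left(w + z{\left(\left(\frac{1}{2}\right)^{2} \right)}\right) = \left(\left(35 - -855\right) + \left(1115 \cdot 902 + 20\right)\right) \left(-2251576 + 2001\right) = \left(\left(35 + 855\right) + \left(1005730 + 20\right)\right) \left(-2249575\right) = \left(890 + 1005750\right) \left(-2249575\right) = 1006640 \left(-2249575\right) = -2264512178000$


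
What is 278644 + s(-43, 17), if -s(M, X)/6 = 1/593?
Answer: 165235886/593 ≈ 2.7864e+5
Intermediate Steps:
s(M, X) = -6/593
278644 + s(-43, 17) = 278644 - 6/593 = 165235886/593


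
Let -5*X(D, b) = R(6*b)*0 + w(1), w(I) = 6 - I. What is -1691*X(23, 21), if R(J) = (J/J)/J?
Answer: 1691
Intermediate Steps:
R(J) = 1/J
X(D, b) = -1 (X(D, b) = -(0/(6*b) + (6 - 1*1))/5 = -((1/(6*b))*0 + (6 - 1))/5 = -(0 + 5)/5 = -⅕*5 = -1)
-1691*X(23, 21) = -1691*(-1) = 1691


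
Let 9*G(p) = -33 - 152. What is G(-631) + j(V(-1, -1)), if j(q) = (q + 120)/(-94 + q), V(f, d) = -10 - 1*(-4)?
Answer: -9763/450 ≈ -21.696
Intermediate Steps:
V(f, d) = -6 (V(f, d) = -10 + 4 = -6)
j(q) = (120 + q)/(-94 + q)
G(p) = -185/9 (G(p) = (-33 - 152)/9 = (⅑)*(-185) = -185/9)
G(-631) + j(V(-1, -1)) = -185/9 + (120 - 6)/(-94 - 6) = -185/9 + 114/(-100) = -185/9 - 1/100*114 = -185/9 - 57/50 = -9763/450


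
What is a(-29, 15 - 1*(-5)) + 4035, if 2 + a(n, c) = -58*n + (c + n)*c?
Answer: 5535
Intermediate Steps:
a(n, c) = -2 - 58*n + c*(c + n) (a(n, c) = -2 + (-58*n + (c + n)*c) = -2 + (-58*n + c*(c + n)) = -2 - 58*n + c*(c + n))
a(-29, 15 - 1*(-5)) + 4035 = (-2 + (15 - 1*(-5))² - 58*(-29) + (15 - 1*(-5))*(-29)) + 4035 = (-2 + (15 + 5)² + 1682 + (15 + 5)*(-29)) + 4035 = (-2 + 20² + 1682 + 20*(-29)) + 4035 = (-2 + 400 + 1682 - 580) + 4035 = 1500 + 4035 = 5535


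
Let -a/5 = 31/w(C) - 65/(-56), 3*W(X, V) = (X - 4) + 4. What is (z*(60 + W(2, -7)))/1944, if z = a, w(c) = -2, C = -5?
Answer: 52195/23328 ≈ 2.2374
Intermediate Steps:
W(X, V) = X/3 (W(X, V) = ((X - 4) + 4)/3 = ((-4 + X) + 4)/3 = X/3)
a = 4015/56 (a = -5*(31/(-2) - 65/(-56)) = -5*(31*(-1/2) - 65*(-1/56)) = -5*(-31/2 + 65/56) = -5*(-803/56) = 4015/56 ≈ 71.696)
z = 4015/56 ≈ 71.696
(z*(60 + W(2, -7)))/1944 = (4015*(60 + (1/3)*2)/56)/1944 = (4015*(60 + 2/3)/56)*(1/1944) = ((4015/56)*(182/3))*(1/1944) = (52195/12)*(1/1944) = 52195/23328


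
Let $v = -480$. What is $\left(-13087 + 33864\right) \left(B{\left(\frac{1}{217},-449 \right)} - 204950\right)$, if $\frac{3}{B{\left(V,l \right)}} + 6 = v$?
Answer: $- \frac{689835897077}{162} \approx -4.2582 \cdot 10^{9}$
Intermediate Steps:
$B{\left(V,l \right)} = - \frac{1}{162}$ ($B{\left(V,l \right)} = \frac{3}{-6 - 480} = \frac{3}{-486} = 3 \left(- \frac{1}{486}\right) = - \frac{1}{162}$)
$\left(-13087 + 33864\right) \left(B{\left(\frac{1}{217},-449 \right)} - 204950\right) = \left(-13087 + 33864\right) \left(- \frac{1}{162} - 204950\right) = 20777 \left(- \frac{33201901}{162}\right) = - \frac{689835897077}{162}$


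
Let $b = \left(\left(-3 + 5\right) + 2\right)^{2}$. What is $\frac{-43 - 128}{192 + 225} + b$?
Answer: $\frac{2167}{139} \approx 15.59$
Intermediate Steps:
$b = 16$ ($b = \left(2 + 2\right)^{2} = 4^{2} = 16$)
$\frac{-43 - 128}{192 + 225} + b = \frac{-43 - 128}{192 + 225} + 16 = - \frac{171}{417} + 16 = \left(-171\right) \frac{1}{417} + 16 = - \frac{57}{139} + 16 = \frac{2167}{139}$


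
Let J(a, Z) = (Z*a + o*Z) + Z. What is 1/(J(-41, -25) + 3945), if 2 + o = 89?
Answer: 1/2770 ≈ 0.00036101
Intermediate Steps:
o = 87 (o = -2 + 89 = 87)
J(a, Z) = 88*Z + Z*a (J(a, Z) = (Z*a + 87*Z) + Z = (87*Z + Z*a) + Z = 88*Z + Z*a)
1/(J(-41, -25) + 3945) = 1/(-25*(88 - 41) + 3945) = 1/(-25*47 + 3945) = 1/(-1175 + 3945) = 1/2770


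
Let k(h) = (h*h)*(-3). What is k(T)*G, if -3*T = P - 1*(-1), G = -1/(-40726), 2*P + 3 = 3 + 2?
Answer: -2/61089 ≈ -3.2739e-5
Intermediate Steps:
P = 1 (P = -3/2 + (3 + 2)/2 = -3/2 + (1/2)*5 = -3/2 + 5/2 = 1)
G = 1/40726 (G = -1*(-1/40726) = 1/40726 ≈ 2.4554e-5)
T = -2/3 (T = -(1 - 1*(-1))/3 = -(1 + 1)/3 = -1/3*2 = -2/3 ≈ -0.66667)
k(h) = -3*h**2 (k(h) = h**2*(-3) = -3*h**2)
k(T)*G = -3*(-2/3)**2*(1/40726) = -3*4/9*(1/40726) = -4/3*1/40726 = -2/61089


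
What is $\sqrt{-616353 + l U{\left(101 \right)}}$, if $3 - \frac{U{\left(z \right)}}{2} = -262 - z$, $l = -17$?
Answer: $i \sqrt{628797} \approx 792.97 i$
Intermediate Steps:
$U{\left(z \right)} = 530 + 2 z$ ($U{\left(z \right)} = 6 - 2 \left(-262 - z\right) = 6 + \left(524 + 2 z\right) = 530 + 2 z$)
$\sqrt{-616353 + l U{\left(101 \right)}} = \sqrt{-616353 - 17 \left(530 + 2 \cdot 101\right)} = \sqrt{-616353 - 17 \left(530 + 202\right)} = \sqrt{-616353 - 12444} = \sqrt{-628797} = i \sqrt{628797}$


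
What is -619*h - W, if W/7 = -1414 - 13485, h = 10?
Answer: 98103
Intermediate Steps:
W = -104293 (W = 7*(-1414 - 13485) = 7*(-14899) = -104293)
-619*h - W = -619*10 - 1*(-104293) = -6190 + 104293 = 98103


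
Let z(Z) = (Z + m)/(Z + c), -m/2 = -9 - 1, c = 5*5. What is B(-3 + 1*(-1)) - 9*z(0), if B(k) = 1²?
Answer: -31/5 ≈ -6.2000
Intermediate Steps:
c = 25
B(k) = 1
m = 20 (m = -2*(-9 - 1) = -2*(-10) = 20)
z(Z) = (20 + Z)/(25 + Z) (z(Z) = (Z + 20)/(Z + 25) = (20 + Z)/(25 + Z))
B(-3 + 1*(-1)) - 9*z(0) = 1 - 9*(20 + 0)/(25 + 0) = 1 - 9*20/25 = 1 - 9*⅘ = 1 - 36/5 = -31/5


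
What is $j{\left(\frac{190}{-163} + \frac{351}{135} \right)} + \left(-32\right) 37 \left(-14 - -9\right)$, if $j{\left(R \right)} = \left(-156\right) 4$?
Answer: $5296$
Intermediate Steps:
$j{\left(R \right)} = -624$
$j{\left(\frac{190}{-163} + \frac{351}{135} \right)} + \left(-32\right) 37 \left(-14 - -9\right) = -624 + \left(-32\right) 37 \left(-14 - -9\right) = -624 - 1184 \left(-14 + 9\right) = -624 - -5920 = -624 + 5920 = 5296$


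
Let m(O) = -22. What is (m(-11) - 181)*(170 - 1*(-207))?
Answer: -76531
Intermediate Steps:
(m(-11) - 181)*(170 - 1*(-207)) = (-22 - 181)*(170 - 1*(-207)) = -203*(170 + 207) = -203*377 = -76531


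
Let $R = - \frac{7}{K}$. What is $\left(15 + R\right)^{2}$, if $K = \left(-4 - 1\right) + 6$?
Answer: $64$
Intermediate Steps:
$K = 1$ ($K = -5 + 6 = 1$)
$R = -7$ ($R = - \frac{7}{1} = \left(-7\right) 1 = -7$)
$\left(15 + R\right)^{2} = \left(15 - 7\right)^{2} = 8^{2} = 64$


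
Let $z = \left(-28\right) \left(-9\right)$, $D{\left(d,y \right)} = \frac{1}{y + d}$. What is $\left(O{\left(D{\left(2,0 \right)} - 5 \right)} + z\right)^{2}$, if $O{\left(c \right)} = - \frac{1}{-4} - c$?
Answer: $\frac{1054729}{16} \approx 65921.0$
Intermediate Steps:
$D{\left(d,y \right)} = \frac{1}{d + y}$
$z = 252$
$O{\left(c \right)} = \frac{1}{4} - c$ ($O{\left(c \right)} = \left(-1\right) \left(- \frac{1}{4}\right) - c = \frac{1}{4} - c$)
$\left(O{\left(D{\left(2,0 \right)} - 5 \right)} + z\right)^{2} = \left(\left(\frac{1}{4} - \left(\frac{1}{2 + 0} - 5\right)\right) + 252\right)^{2} = \left(\left(\frac{1}{4} - \left(\frac{1}{2} - 5\right)\right) + 252\right)^{2} = \left(\left(\frac{1}{4} - - \frac{9}{2}\right) + 252\right)^{2} = \left(\left(\frac{1}{4} + \frac{9}{2}\right) + 252\right)^{2} = \left(\frac{19}{4} + 252\right)^{2} = \left(\frac{1027}{4}\right)^{2} = \frac{1054729}{16}$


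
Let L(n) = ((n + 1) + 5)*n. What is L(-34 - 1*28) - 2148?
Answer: 1324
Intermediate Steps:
L(n) = n*(6 + n) (L(n) = ((1 + n) + 5)*n = (6 + n)*n = n*(6 + n))
L(-34 - 1*28) - 2148 = (-34 - 1*28)*(6 + (-34 - 1*28)) - 2148 = (-34 - 28)*(6 + (-34 - 28)) - 2148 = -62*(6 - 62) - 2148 = -62*(-56) - 2148 = 3472 - 2148 = 1324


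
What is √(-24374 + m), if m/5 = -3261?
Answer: I*√40679 ≈ 201.69*I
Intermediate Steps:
m = -16305 (m = 5*(-3261) = -16305)
√(-24374 + m) = √(-24374 - 16305) = √(-40679) = I*√40679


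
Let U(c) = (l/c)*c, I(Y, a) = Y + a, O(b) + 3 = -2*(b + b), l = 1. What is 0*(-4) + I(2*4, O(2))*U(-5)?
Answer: -3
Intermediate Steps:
O(b) = -3 - 4*b (O(b) = -3 - 2*(b + b) = -3 - 4*b)
U(c) = 1 (U(c) = (1/c)*c = c/c = 1)
0*(-4) + I(2*4, O(2))*U(-5) = 0*(-4) + (2*4 + (-3 - 4*2))*1 = 0 + (8 + (-3 - 8))*1 = 0 + (8 - 11)*1 = 0 - 3*1 = 0 - 3 = -3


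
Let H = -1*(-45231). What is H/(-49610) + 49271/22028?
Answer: 723992921/546404540 ≈ 1.3250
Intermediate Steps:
H = 45231
H/(-49610) + 49271/22028 = 45231/(-49610) + 49271/22028 = 45231*(-1/49610) + 49271*(1/22028) = -45231/49610 + 49271/22028 = 723992921/546404540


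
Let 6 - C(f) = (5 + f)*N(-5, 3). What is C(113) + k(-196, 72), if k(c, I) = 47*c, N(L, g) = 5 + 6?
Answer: -10504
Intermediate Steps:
N(L, g) = 11
C(f) = -49 - 11*f (C(f) = 6 - (5 + f)*11 = 6 - (55 + 11*f) = 6 + (-55 - 11*f) = -49 - 11*f)
C(113) + k(-196, 72) = (-49 - 11*113) + 47*(-196) = (-49 - 1243) - 9212 = -1292 - 9212 = -10504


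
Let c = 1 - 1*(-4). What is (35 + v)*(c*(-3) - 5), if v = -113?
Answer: 1560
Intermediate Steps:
c = 5 (c = 1 + 4 = 5)
(35 + v)*(c*(-3) - 5) = (35 - 113)*(5*(-3) - 5) = -78*(-15 - 5) = -78*(-20) = 1560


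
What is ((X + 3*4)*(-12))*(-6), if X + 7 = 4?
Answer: 648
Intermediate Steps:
X = -3 (X = -7 + 4 = -3)
((X + 3*4)*(-12))*(-6) = ((-3 + 3*4)*(-12))*(-6) = ((-3 + 12)*(-12))*(-6) = (9*(-12))*(-6) = -108*(-6) = 648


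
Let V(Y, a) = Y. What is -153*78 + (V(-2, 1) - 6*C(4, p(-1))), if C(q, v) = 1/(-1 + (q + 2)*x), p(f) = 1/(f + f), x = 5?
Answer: -346150/29 ≈ -11936.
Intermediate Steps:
p(f) = 1/(2*f)
C(q, v) = 1/(9 + 5*q) (C(q, v) = 1/(-1 + (q + 2)*5) = 1/(-1 + (2 + q)*5) = 1/(-1 + (10 + 5*q)) = 1/(9 + 5*q))
-153*78 + (V(-2, 1) - 6*C(4, p(-1))) = -153*78 + (-2 - 6/(9 + 5*4)) = -11934 + (-2 - 6/(9 + 20)) = -11934 + (-2 - 6/29) = -11934 - 64/29 = -346150/29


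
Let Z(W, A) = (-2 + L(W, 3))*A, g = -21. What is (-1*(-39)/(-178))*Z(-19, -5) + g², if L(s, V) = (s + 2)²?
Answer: 134463/178 ≈ 755.41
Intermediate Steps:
L(s, V) = (2 + s)²
Z(W, A) = A*(-2 + (2 + W)²) (Z(W, A) = (-2 + (2 + W)²)*A = A*(-2 + (2 + W)²))
(-1*(-39)/(-178))*Z(-19, -5) + g² = (-1*(-39)/(-178))*(-5*(-2 + (2 - 19)²)) + (-21)² = (39*(-1/178))*(-5*(-2 + (-17)²)) + 441 = -(-195)*(-2 + 289)/178 + 441 = -(-195)*287/178 + 441 = -39/178*(-1435) + 441 = 55965/178 + 441 = 134463/178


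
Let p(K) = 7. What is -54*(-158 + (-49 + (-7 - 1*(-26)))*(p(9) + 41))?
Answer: 86292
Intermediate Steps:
-54*(-158 + (-49 + (-7 - 1*(-26)))*(p(9) + 41)) = -54*(-158 + (-49 + (-7 - 1*(-26)))*(7 + 41)) = -54*(-158 + (-49 + (-7 + 26))*48) = -54*(-158 + (-49 + 19)*48) = -54*(-158 - 30*48) = -54*(-158 - 1440) = -54*(-1598) = 86292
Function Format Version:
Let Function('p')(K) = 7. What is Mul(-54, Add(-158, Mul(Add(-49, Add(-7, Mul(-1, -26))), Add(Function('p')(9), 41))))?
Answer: 86292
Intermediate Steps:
Mul(-54, Add(-158, Mul(Add(-49, Add(-7, Mul(-1, -26))), Add(Function('p')(9), 41)))) = Mul(-54, Add(-158, Mul(Add(-49, Add(-7, Mul(-1, -26))), Add(7, 41)))) = Mul(-54, Add(-158, Mul(Add(-49, Add(-7, 26)), 48))) = Mul(-54, Add(-158, Mul(Add(-49, 19), 48))) = Mul(-54, Add(-158, Mul(-30, 48))) = Mul(-54, Add(-158, -1440)) = Mul(-54, -1598) = 86292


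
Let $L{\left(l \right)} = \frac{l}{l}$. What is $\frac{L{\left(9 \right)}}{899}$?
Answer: $\frac{1}{899} \approx 0.0011123$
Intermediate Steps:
$L{\left(l \right)} = 1$
$\frac{L{\left(9 \right)}}{899} = 1 \cdot \frac{1}{899} = \frac{1}{899}$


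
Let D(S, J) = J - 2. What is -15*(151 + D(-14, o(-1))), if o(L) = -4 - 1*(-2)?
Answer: -2205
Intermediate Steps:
o(L) = -2 (o(L) = -4 + 2 = -2)
D(S, J) = -2 + J
-15*(151 + D(-14, o(-1))) = -15*(151 + (-2 - 2)) = -15*(151 - 4) = -15*147 = -2205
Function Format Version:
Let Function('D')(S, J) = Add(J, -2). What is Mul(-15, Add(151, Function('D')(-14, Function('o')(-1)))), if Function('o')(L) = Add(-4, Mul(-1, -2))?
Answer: -2205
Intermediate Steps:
Function('o')(L) = -2 (Function('o')(L) = Add(-4, 2) = -2)
Function('D')(S, J) = Add(-2, J)
Mul(-15, Add(151, Function('D')(-14, Function('o')(-1)))) = Mul(-15, Add(151, Add(-2, -2))) = Mul(-15, Add(151, -4)) = Mul(-15, 147) = -2205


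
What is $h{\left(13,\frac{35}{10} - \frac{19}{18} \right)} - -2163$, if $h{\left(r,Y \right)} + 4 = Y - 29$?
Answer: $\frac{19192}{9} \approx 2132.4$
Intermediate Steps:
$h{\left(r,Y \right)} = -33 + Y$ ($h{\left(r,Y \right)} = -4 + \left(Y - 29\right) = -4 + \left(-29 + Y\right) = -33 + Y$)
$h{\left(13,\frac{35}{10} - \frac{19}{18} \right)} - -2163 = \left(-33 + \left(\frac{35}{10} - \frac{19}{18}\right)\right) - -2163 = \left(-33 + \left(35 \cdot \frac{1}{10} - \frac{19}{18}\right)\right) + 2163 = \left(-33 + \left(\frac{7}{2} - \frac{19}{18}\right)\right) + 2163 = \left(-33 + \frac{22}{9}\right) + 2163 = - \frac{275}{9} + 2163 = \frac{19192}{9}$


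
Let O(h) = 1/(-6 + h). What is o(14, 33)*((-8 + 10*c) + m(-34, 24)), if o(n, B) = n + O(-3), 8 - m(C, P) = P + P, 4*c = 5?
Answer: -8875/18 ≈ -493.06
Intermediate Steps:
c = 5/4 (c = (1/4)*5 = 5/4 ≈ 1.2500)
m(C, P) = 8 - 2*P (m(C, P) = 8 - (P + P) = 8 - 2*P)
o(n, B) = -1/9 + n (o(n, B) = n + 1/(-6 - 3) = n + 1/(-9) = n - 1/9 = -1/9 + n)
o(14, 33)*((-8 + 10*c) + m(-34, 24)) = (-1/9 + 14)*((-8 + 10*(5/4)) + (8 - 2*24)) = 125*((-8 + 25/2) + (8 - 48))/9 = 125*(9/2 - 40)/9 = (125/9)*(-71/2) = -8875/18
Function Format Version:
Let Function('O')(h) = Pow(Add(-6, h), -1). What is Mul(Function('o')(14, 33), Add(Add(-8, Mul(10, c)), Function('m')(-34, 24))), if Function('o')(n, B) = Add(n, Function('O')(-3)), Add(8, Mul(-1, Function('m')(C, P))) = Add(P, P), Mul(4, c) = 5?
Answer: Rational(-8875, 18) ≈ -493.06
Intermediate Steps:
c = Rational(5, 4) (c = Mul(Rational(1, 4), 5) = Rational(5, 4) ≈ 1.2500)
Function('m')(C, P) = Add(8, Mul(-2, P)) (Function('m')(C, P) = Add(8, Mul(-1, Add(P, P))) = Add(8, Mul(-1, Mul(2, P))) = Add(8, Mul(-2, P)))
Function('o')(n, B) = Add(Rational(-1, 9), n) (Function('o')(n, B) = Add(n, Pow(Add(-6, -3), -1)) = Add(n, Pow(-9, -1)) = Add(n, Rational(-1, 9)) = Add(Rational(-1, 9), n))
Mul(Function('o')(14, 33), Add(Add(-8, Mul(10, c)), Function('m')(-34, 24))) = Mul(Add(Rational(-1, 9), 14), Add(Add(-8, Mul(10, Rational(5, 4))), Add(8, Mul(-2, 24)))) = Mul(Rational(125, 9), Add(Add(-8, Rational(25, 2)), Add(8, -48))) = Mul(Rational(125, 9), Add(Rational(9, 2), -40)) = Mul(Rational(125, 9), Rational(-71, 2)) = Rational(-8875, 18)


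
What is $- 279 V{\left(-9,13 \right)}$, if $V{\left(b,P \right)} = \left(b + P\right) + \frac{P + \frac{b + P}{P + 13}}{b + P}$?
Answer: $- \frac{105741}{52} \approx -2033.5$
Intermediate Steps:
$V{\left(b,P \right)} = P + b + \frac{P + \frac{P + b}{13 + P}}{P + b}$ ($V{\left(b,P \right)} = \left(P + b\right) + \frac{P + \frac{P + b}{13 + P}}{P + b} = P + b + \frac{P + \frac{P + b}{13 + P}}{P + b}$)
$- 279 V{\left(-9,13 \right)} = - 279 \frac{-9 + 13^{3} + 13 \left(-9\right)^{2} + 14 \cdot 13 + 14 \cdot 13^{2} + 13 \left(-9\right)^{2} + 2 \left(-9\right) 13^{2} + 26 \cdot 13 \left(-9\right)}{13^{2} + 13 \cdot 13 + 13 \left(-9\right) + 13 \left(-9\right)} = - 279 \frac{-9 + 2197 + 13 \cdot 81 + 182 + 14 \cdot 169 + 13 \cdot 81 + 2 \left(-9\right) 169 - 3042}{169 + 169 - 117 - 117} = - 279 \frac{-9 + 2197 + 1053 + 182 + 2366 + 1053 - 3042 - 3042}{104} = - 279 \cdot \frac{1}{104} \cdot 758 = \left(-279\right) \frac{379}{52} = - \frac{105741}{52}$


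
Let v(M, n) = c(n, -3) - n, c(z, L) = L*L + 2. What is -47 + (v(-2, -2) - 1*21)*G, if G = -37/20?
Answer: -161/5 ≈ -32.200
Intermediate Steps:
c(z, L) = 2 + L**2 (c(z, L) = L**2 + 2 = 2 + L**2)
v(M, n) = 11 - n (v(M, n) = (2 + (-3)**2) - n = (2 + 9) - n = 11 - n)
G = -37/20 (G = -37*1/20 = -37/20 ≈ -1.8500)
-47 + (v(-2, -2) - 1*21)*G = -47 + ((11 - 1*(-2)) - 1*21)*(-37/20) = -47 + ((11 + 2) - 21)*(-37/20) = -47 + (13 - 21)*(-37/20) = -47 - 8*(-37/20) = -47 + 74/5 = -161/5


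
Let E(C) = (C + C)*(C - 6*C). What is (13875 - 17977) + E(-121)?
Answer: -150512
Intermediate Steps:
E(C) = -10*C² (E(C) = (2*C)*(-5*C) = -10*C²)
(13875 - 17977) + E(-121) = (13875 - 17977) - 10*(-121)² = -4102 - 10*14641 = -4102 - 146410 = -150512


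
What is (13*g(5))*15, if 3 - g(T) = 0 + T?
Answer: -390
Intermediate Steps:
g(T) = 3 - T (g(T) = 3 - (0 + T) = 3 - T)
(13*g(5))*15 = (13*(3 - 1*5))*15 = (13*(3 - 5))*15 = (13*(-2))*15 = -26*15 = -390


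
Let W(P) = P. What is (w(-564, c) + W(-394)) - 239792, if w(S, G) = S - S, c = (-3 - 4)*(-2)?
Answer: -240186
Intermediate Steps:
c = 14 (c = -7*(-2) = 14)
w(S, G) = 0
(w(-564, c) + W(-394)) - 239792 = (0 - 394) - 239792 = -394 - 239792 = -240186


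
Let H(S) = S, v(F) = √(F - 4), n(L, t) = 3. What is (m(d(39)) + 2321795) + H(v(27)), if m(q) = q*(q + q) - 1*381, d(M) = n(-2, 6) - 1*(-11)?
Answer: 2321806 + √23 ≈ 2.3218e+6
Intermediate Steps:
d(M) = 14 (d(M) = 3 - 1*(-11) = 3 + 11 = 14)
v(F) = √(-4 + F)
m(q) = -381 + 2*q² (m(q) = q*(2*q) - 381 = 2*q² - 381 = -381 + 2*q²)
(m(d(39)) + 2321795) + H(v(27)) = ((-381 + 2*14²) + 2321795) + √(-4 + 27) = ((-381 + 2*196) + 2321795) + √23 = ((-381 + 392) + 2321795) + √23 = (11 + 2321795) + √23 = 2321806 + √23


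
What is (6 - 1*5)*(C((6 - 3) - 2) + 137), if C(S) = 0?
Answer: 137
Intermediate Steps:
(6 - 1*5)*(C((6 - 3) - 2) + 137) = (6 - 1*5)*(0 + 137) = (6 - 5)*137 = 1*137 = 137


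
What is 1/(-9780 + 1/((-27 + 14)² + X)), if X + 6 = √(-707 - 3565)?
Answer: (-4*√267 + 163*I)/(-1594139*I + 39120*√267) ≈ -0.00010225 + 2.2141e-11*I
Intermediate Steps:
X = -6 + 4*I*√267 (X = -6 + √(-707 - 3565) = -6 + √(-4272) = -6 + 4*I*√267 ≈ -6.0 + 65.361*I)
1/(-9780 + 1/((-27 + 14)² + X)) = 1/(-9780 + 1/((-27 + 14)² + (-6 + 4*I*√267))) = 1/(-9780 + 1/((-13)² + (-6 + 4*I*√267))) = 1/(-9780 + 1/(169 + (-6 + 4*I*√267))) = 1/(-9780 + 1/(163 + 4*I*√267))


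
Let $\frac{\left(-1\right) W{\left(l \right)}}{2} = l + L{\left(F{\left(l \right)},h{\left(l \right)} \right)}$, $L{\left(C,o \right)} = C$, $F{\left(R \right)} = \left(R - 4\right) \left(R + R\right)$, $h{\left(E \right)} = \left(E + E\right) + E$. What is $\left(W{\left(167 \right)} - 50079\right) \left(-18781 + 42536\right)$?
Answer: $-3784100235$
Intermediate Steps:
$h{\left(E \right)} = 3 E$ ($h{\left(E \right)} = 2 E + E = 3 E$)
$F{\left(R \right)} = 2 R \left(-4 + R\right)$ ($F{\left(R \right)} = \left(-4 + R\right) 2 R = 2 R \left(-4 + R\right)$)
$W{\left(l \right)} = - 2 l - 4 l \left(-4 + l\right)$ ($W{\left(l \right)} = - 2 \left(l + 2 l \left(-4 + l\right)\right) = - 2 l - 4 l \left(-4 + l\right)$)
$\left(W{\left(167 \right)} - 50079\right) \left(-18781 + 42536\right) = \left(2 \cdot 167 \left(7 - 334\right) - 50079\right) \left(-18781 + 42536\right) = \left(2 \cdot 167 \left(7 - 334\right) - 50079\right) 23755 = \left(2 \cdot 167 \left(-327\right) - 50079\right) 23755 = \left(-109218 - 50079\right) 23755 = \left(-159297\right) 23755 = -3784100235$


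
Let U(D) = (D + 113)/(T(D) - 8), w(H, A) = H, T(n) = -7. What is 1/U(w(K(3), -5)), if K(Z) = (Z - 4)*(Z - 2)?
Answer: -15/112 ≈ -0.13393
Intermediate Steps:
K(Z) = (-4 + Z)*(-2 + Z)
U(D) = -113/15 - D/15 (U(D) = (D + 113)/(-7 - 8) = (113 + D)/(-15) = (113 + D)*(-1/15) = -113/15 - D/15)
1/U(w(K(3), -5)) = 1/(-113/15 - (8 + 3² - 6*3)/15) = 1/(-113/15 - (8 + 9 - 18)/15) = 1/(-113/15 - 1/15*(-1)) = 1/(-113/15 + 1/15) = 1/(-112/15) = -15/112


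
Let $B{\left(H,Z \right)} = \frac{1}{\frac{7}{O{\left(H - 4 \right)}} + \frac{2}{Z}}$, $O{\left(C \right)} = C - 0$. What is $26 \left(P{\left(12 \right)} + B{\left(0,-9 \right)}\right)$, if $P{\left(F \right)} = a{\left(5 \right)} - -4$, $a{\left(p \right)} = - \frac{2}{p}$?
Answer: $\frac{28548}{355} \approx 80.417$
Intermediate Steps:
$O{\left(C \right)} = C$ ($O{\left(C \right)} = C + 0 = C$)
$B{\left(H,Z \right)} = \frac{1}{\frac{2}{Z} + \frac{7}{-4 + H}}$ ($B{\left(H,Z \right)} = \frac{1}{\frac{7}{H - 4} + \frac{2}{Z}} = \frac{1}{\frac{7}{-4 + H} + \frac{2}{Z}} = \frac{1}{\frac{2}{Z} + \frac{7}{-4 + H}}$)
$P{\left(F \right)} = \frac{18}{5}$ ($P{\left(F \right)} = - \frac{2}{5} - -4 = \left(-2\right) \frac{1}{5} + 4 = - \frac{2}{5} + 4 = \frac{18}{5}$)
$26 \left(P{\left(12 \right)} + B{\left(0,-9 \right)}\right) = 26 \left(\frac{18}{5} - \frac{9 \left(-4 + 0\right)}{-8 + 2 \cdot 0 + 7 \left(-9\right)}\right) = 26 \left(\frac{18}{5} - 9 \frac{1}{-8 + 0 - 63} \left(-4\right)\right) = 26 \left(\frac{18}{5} - 9 \frac{1}{-71} \left(-4\right)\right) = 26 \left(\frac{18}{5} - \left(- \frac{9}{71}\right) \left(-4\right)\right) = 26 \left(\frac{18}{5} - \frac{36}{71}\right) = 26 \cdot \frac{1098}{355} = \frac{28548}{355}$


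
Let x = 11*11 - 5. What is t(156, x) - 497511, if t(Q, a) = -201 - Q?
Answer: -497868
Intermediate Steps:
x = 116 (x = 121 - 5 = 116)
t(156, x) - 497511 = (-201 - 1*156) - 497511 = (-201 - 156) - 497511 = -357 - 497511 = -497868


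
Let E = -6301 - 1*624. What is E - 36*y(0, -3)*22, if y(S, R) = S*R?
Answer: -6925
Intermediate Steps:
y(S, R) = R*S
E = -6925 (E = -6301 - 624 = -6925)
E - 36*y(0, -3)*22 = -6925 - (-108)*0*22 = -6925 - 36*0*22 = -6925 + 0*22 = -6925 + 0 = -6925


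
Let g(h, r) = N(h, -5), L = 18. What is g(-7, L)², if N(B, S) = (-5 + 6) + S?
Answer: 16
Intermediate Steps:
N(B, S) = 1 + S
g(h, r) = -4 (g(h, r) = 1 - 5 = -4)
g(-7, L)² = (-4)² = 16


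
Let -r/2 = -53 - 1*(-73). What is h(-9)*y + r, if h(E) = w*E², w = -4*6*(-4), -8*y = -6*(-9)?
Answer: -52528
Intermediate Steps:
y = -27/4 (y = -(-3)*(-9)/4 = -⅛*54 = -27/4 ≈ -6.7500)
w = 96 (w = -24*(-4) = 96)
r = -40 (r = -2*(-53 - 1*(-73)) = -2*(-53 + 73) = -2*20 = -40)
h(E) = 96*E²
h(-9)*y + r = (96*(-9)²)*(-27/4) - 40 = (96*81)*(-27/4) - 40 = 7776*(-27/4) - 40 = -52488 - 40 = -52528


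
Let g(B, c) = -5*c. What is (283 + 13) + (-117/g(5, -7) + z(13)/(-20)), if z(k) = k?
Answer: 40881/140 ≈ 292.01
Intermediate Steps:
(283 + 13) + (-117/g(5, -7) + z(13)/(-20)) = (283 + 13) + (-117/((-5*(-7))) + 13/(-20)) = 296 + (-117/35 + 13*(-1/20)) = 296 + (-117*1/35 - 13/20) = 296 + (-117/35 - 13/20) = 296 - 559/140 = 40881/140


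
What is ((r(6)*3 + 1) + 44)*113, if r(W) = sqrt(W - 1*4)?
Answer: 5085 + 339*sqrt(2) ≈ 5564.4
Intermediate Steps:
r(W) = sqrt(-4 + W) (r(W) = sqrt(W - 4) = sqrt(-4 + W))
((r(6)*3 + 1) + 44)*113 = ((sqrt(-4 + 6)*3 + 1) + 44)*113 = ((sqrt(2)*3 + 1) + 44)*113 = ((3*sqrt(2) + 1) + 44)*113 = ((1 + 3*sqrt(2)) + 44)*113 = (45 + 3*sqrt(2))*113 = 5085 + 339*sqrt(2)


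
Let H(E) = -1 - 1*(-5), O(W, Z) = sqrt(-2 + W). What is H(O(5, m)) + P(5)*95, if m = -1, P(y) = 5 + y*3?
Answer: 1904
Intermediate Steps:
P(y) = 5 + 3*y
H(E) = 4 (H(E) = -1 + 5 = 4)
H(O(5, m)) + P(5)*95 = 4 + (5 + 3*5)*95 = 4 + (5 + 15)*95 = 4 + 20*95 = 4 + 1900 = 1904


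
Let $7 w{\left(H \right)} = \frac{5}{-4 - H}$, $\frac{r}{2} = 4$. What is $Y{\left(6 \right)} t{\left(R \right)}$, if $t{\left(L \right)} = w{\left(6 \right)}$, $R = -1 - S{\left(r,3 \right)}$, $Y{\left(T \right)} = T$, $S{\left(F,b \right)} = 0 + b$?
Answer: $- \frac{3}{7} \approx -0.42857$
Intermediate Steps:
$r = 8$ ($r = 2 \cdot 4 = 8$)
$S{\left(F,b \right)} = b$
$R = -4$ ($R = -1 - 3 = -4$)
$w{\left(H \right)} = \frac{5}{7 \left(-4 - H\right)}$ ($w{\left(H \right)} = \frac{5 \frac{1}{-4 - H}}{7} = \frac{5}{7 \left(-4 - H\right)}$)
$t{\left(L \right)} = - \frac{1}{14}$ ($t{\left(L \right)} = - \frac{5}{28 + 7 \cdot 6} = - \frac{5}{28 + 42} = - \frac{5}{70} = \left(-5\right) \frac{1}{70} = - \frac{1}{14}$)
$Y{\left(6 \right)} t{\left(R \right)} = 6 \left(- \frac{1}{14}\right) = - \frac{3}{7}$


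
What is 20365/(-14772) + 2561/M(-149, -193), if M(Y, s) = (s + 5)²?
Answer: -170487367/130525392 ≈ -1.3062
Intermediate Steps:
M(Y, s) = (5 + s)²
20365/(-14772) + 2561/M(-149, -193) = 20365/(-14772) + 2561/((5 - 193)²) = 20365*(-1/14772) + 2561/((-188)²) = -20365/14772 + 2561/35344 = -170487367/130525392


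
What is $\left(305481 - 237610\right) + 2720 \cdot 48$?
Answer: $198431$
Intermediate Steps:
$\left(305481 - 237610\right) + 2720 \cdot 48 = 67871 + 130560 = 198431$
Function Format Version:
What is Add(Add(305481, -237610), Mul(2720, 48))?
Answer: 198431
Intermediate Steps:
Add(Add(305481, -237610), Mul(2720, 48)) = Add(67871, 130560) = 198431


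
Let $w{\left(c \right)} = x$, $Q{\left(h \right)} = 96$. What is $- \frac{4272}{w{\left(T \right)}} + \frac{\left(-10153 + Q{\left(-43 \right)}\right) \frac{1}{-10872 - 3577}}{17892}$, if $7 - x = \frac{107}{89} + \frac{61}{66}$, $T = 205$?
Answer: $- \frac{6487268116000085}{7400695209516} \approx -876.58$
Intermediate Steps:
$x = \frac{28627}{5874}$ ($x = 7 - \left(\frac{107}{89} + \frac{61}{66}\right) = 7 - \frac{12491}{5874} = \frac{28627}{5874} \approx 4.8735$)
$w{\left(c \right)} = \frac{28627}{5874}$
$- \frac{4272}{w{\left(T \right)}} + \frac{\left(-10153 + Q{\left(-43 \right)}\right) \frac{1}{-10872 - 3577}}{17892} = - \frac{4272}{\frac{28627}{5874}} + \frac{\left(-10153 + 96\right) \frac{1}{-10872 - 3577}}{17892} = \left(-4272\right) \frac{5874}{28627} + - \frac{10057}{-14449} \cdot \frac{1}{17892} = - \frac{25093728}{28627} + \left(-10057\right) \left(- \frac{1}{14449}\right) \frac{1}{17892} = - \frac{25093728}{28627} + \frac{10057}{14449} \cdot \frac{1}{17892} = - \frac{25093728}{28627} + \frac{10057}{258521508} = - \frac{6487268116000085}{7400695209516}$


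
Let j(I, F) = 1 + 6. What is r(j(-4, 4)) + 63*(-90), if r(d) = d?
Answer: -5663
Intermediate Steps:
j(I, F) = 7
r(j(-4, 4)) + 63*(-90) = 7 + 63*(-90) = 7 - 5670 = -5663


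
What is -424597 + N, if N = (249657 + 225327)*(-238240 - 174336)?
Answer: -195967423381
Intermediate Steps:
N = -195966998784 (N = 474984*(-412576) = -195966998784)
-424597 + N = -424597 - 195966998784 = -195967423381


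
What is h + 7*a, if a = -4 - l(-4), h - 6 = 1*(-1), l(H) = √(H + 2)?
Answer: -23 - 7*I*√2 ≈ -23.0 - 9.8995*I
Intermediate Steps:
l(H) = √(2 + H)
h = 5 (h = 6 + 1*(-1) = 6 - 1 = 5)
a = -4 - I*√2 (a = -4 - √(2 - 4) = -4 - √(-2) = -4 - I*√2 ≈ -4.0 - 1.4142*I)
h + 7*a = 5 + 7*(-4 - I*√2) = 5 + (-28 - 7*I*√2) = -23 - 7*I*√2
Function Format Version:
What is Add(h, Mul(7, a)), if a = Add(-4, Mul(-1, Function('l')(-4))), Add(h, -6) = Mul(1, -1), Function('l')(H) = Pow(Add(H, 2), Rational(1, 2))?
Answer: Add(-23, Mul(-7, I, Pow(2, Rational(1, 2)))) ≈ Add(-23.000, Mul(-9.8995, I))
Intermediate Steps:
Function('l')(H) = Pow(Add(2, H), Rational(1, 2))
h = 5 (h = Add(6, Mul(1, -1)) = Add(6, -1) = 5)
a = Add(-4, Mul(-1, I, Pow(2, Rational(1, 2)))) (a = Add(-4, Mul(-1, Pow(Add(2, -4), Rational(1, 2)))) = Add(-4, Mul(-1, Pow(-2, Rational(1, 2)))) = Add(-4, Mul(-1, Mul(I, Pow(2, Rational(1, 2))))) = Add(-4, Mul(-1, I, Pow(2, Rational(1, 2)))) ≈ Add(-4.0000, Mul(-1.4142, I)))
Add(h, Mul(7, a)) = Add(5, Mul(7, Add(-4, Mul(-1, I, Pow(2, Rational(1, 2)))))) = Add(5, Add(-28, Mul(-7, I, Pow(2, Rational(1, 2))))) = Add(-23, Mul(-7, I, Pow(2, Rational(1, 2))))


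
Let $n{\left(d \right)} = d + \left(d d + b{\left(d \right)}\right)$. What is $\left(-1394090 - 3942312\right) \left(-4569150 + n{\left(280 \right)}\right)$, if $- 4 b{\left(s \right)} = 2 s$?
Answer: $23963700185220$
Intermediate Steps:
$b{\left(s \right)} = - \frac{s}{2}$ ($b{\left(s \right)} = - \frac{2 s}{4} = - \frac{s}{2}$)
$n{\left(d \right)} = d^{2} + \frac{d}{2}$ ($n{\left(d \right)} = d - \left(\frac{d}{2} - d d\right) = d + \left(d^{2} - \frac{d}{2}\right) = d^{2} + \frac{d}{2}$)
$\left(-1394090 - 3942312\right) \left(-4569150 + n{\left(280 \right)}\right) = \left(-1394090 - 3942312\right) \left(-4569150 + 280 \left(\frac{1}{2} + 280\right)\right) = - 5336402 \left(-4569150 + 280 \cdot \frac{561}{2}\right) = - 5336402 \left(-4569150 + 78540\right) = \left(-5336402\right) \left(-4490610\right) = 23963700185220$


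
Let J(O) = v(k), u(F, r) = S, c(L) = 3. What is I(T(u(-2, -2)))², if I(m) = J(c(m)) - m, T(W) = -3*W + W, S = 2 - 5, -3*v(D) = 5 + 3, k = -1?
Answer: 676/9 ≈ 75.111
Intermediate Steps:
v(D) = -8/3 (v(D) = -(5 + 3)/3 = -⅓*8 = -8/3)
S = -3
u(F, r) = -3
J(O) = -8/3
T(W) = -2*W
I(m) = -8/3 - m
I(T(u(-2, -2)))² = (-8/3 - (-2)*(-3))² = (-8/3 - 1*6)² = (-8/3 - 6)² = (-26/3)² = 676/9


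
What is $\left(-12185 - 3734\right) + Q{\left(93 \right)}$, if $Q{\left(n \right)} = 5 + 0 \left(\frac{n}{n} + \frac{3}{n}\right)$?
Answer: $-15914$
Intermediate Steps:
$Q{\left(n \right)} = 5$ ($Q{\left(n \right)} = 5 + 0 \left(1 + \frac{3}{n}\right) = 5 + 0 = 5$)
$\left(-12185 - 3734\right) + Q{\left(93 \right)} = \left(-12185 - 3734\right) + 5 = -15919 + 5 = -15914$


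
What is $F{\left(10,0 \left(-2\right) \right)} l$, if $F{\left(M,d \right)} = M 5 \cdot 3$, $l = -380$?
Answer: $-57000$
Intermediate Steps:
$F{\left(M,d \right)} = 15 M$ ($F{\left(M,d \right)} = 5 M 3 = 15 M$)
$F{\left(10,0 \left(-2\right) \right)} l = 15 \cdot 10 \left(-380\right) = 150 \left(-380\right) = -57000$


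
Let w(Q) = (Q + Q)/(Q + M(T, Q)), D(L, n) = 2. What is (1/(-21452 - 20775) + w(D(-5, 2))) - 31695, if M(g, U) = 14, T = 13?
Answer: -5353496837/168908 ≈ -31695.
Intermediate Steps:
w(Q) = 2*Q/(14 + Q) (w(Q) = (Q + Q)/(Q + 14) = (2*Q)/(14 + Q) = 2*Q/(14 + Q))
(1/(-21452 - 20775) + w(D(-5, 2))) - 31695 = (1/(-21452 - 20775) + 2*2/(14 + 2)) - 31695 = (1/(-42227) + 2*2/16) - 31695 = (-1/42227 + 2*2*(1/16)) - 31695 = (-1/42227 + ¼) - 31695 = 42223/168908 - 31695 = -5353496837/168908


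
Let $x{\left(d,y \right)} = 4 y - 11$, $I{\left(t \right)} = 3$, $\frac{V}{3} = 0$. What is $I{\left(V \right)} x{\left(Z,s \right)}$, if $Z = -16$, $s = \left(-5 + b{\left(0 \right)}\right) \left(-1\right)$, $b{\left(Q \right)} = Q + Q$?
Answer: $27$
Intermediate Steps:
$V = 0$ ($V = 3 \cdot 0 = 0$)
$b{\left(Q \right)} = 2 Q$
$s = 5$ ($s = \left(-5 + 2 \cdot 0\right) \left(-1\right) = \left(-5 + 0\right) \left(-1\right) = \left(-5\right) \left(-1\right) = 5$)
$x{\left(d,y \right)} = -11 + 4 y$
$I{\left(V \right)} x{\left(Z,s \right)} = 3 \left(-11 + 4 \cdot 5\right) = 3 \left(-11 + 20\right) = 3 \cdot 9 = 27$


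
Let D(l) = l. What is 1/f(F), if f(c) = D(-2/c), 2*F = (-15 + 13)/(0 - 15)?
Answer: -1/30 ≈ -0.033333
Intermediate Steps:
F = 1/15 (F = ((-15 + 13)/(0 - 15))/2 = (-2/(-15))/2 = (-2*(-1/15))/2 = (1/2)*(2/15) = 1/15 ≈ 0.066667)
f(c) = -2/c
1/f(F) = 1/(-2/1/15) = 1/(-2*15) = 1/(-30) = -1/30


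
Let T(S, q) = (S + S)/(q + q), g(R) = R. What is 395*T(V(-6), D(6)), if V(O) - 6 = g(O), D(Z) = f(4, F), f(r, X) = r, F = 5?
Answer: 0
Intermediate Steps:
D(Z) = 4
V(O) = 6 + O
T(S, q) = S/q (T(S, q) = (2*S)/((2*q)) = (2*S)*(1/(2*q)) = S/q)
395*T(V(-6), D(6)) = 395*((6 - 6)/4) = 395*(0*(¼)) = 395*0 = 0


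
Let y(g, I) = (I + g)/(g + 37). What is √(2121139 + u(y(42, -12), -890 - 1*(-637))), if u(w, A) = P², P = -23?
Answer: 2*√530417 ≈ 1456.6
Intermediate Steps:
y(g, I) = (I + g)/(37 + g)
u(w, A) = 529 (u(w, A) = (-23)² = 529)
√(2121139 + u(y(42, -12), -890 - 1*(-637))) = √(2121139 + 529) = √2121668 = 2*√530417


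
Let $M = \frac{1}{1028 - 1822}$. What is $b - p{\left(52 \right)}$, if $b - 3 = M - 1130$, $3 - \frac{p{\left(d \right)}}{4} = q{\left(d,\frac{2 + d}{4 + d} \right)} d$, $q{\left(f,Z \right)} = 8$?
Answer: $\frac{416849}{794} \approx 525.0$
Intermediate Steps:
$M = - \frac{1}{794}$ ($M = \frac{1}{-794} = - \frac{1}{794} \approx -0.0012594$)
$p{\left(d \right)} = 12 - 32 d$ ($p{\left(d \right)} = 12 - 4 \cdot 8 d = 12 - 32 d$)
$b = - \frac{894839}{794}$ ($b = 3 - \frac{897221}{794} = - \frac{894839}{794} \approx -1127.0$)
$b - p{\left(52 \right)} = - \frac{894839}{794} - \left(12 - 1664\right) = - \frac{894839}{794} - -1652 = - \frac{894839}{794} + 1652 = \frac{416849}{794}$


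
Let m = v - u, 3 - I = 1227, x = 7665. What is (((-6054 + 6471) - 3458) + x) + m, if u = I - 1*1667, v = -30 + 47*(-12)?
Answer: 6921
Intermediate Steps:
I = -1224 (I = 3 - 1*1227 = 3 - 1227 = -1224)
v = -594 (v = -30 - 564 = -594)
u = -2891 (u = -1224 - 1*1667 = -1224 - 1667 = -2891)
m = 2297 (m = -594 - 1*(-2891) = -594 + 2891 = 2297)
(((-6054 + 6471) - 3458) + x) + m = (((-6054 + 6471) - 3458) + 7665) + 2297 = ((417 - 3458) + 7665) + 2297 = (-3041 + 7665) + 2297 = 4624 + 2297 = 6921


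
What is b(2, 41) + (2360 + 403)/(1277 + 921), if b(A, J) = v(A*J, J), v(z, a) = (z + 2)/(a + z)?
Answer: 174827/90118 ≈ 1.9400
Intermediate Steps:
v(z, a) = (2 + z)/(a + z)
b(A, J) = (2 + A*J)/(J + A*J)
b(2, 41) + (2360 + 403)/(1277 + 921) = (2 + 2*41)/(41*(1 + 2)) + (2360 + 403)/(1277 + 921) = (1/41)*(2 + 82)/3 + 2763/2198 = (1/41)*(1/3)*84 + 2763*(1/2198) = 28/41 + 2763/2198 = 174827/90118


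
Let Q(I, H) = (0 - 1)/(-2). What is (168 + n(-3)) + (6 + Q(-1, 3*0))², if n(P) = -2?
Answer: 833/4 ≈ 208.25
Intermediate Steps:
Q(I, H) = ½ (Q(I, H) = -1*(-½) = ½)
(168 + n(-3)) + (6 + Q(-1, 3*0))² = (168 - 2) + (6 + ½)² = 166 + (13/2)² = 166 + 169/4 = 833/4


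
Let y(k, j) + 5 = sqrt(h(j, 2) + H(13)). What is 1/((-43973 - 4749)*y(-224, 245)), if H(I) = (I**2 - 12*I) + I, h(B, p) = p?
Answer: -5/146166 - sqrt(7)/73083 ≈ -7.0410e-5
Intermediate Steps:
H(I) = I**2 - 11*I
y(k, j) = -5 + 2*sqrt(7) (y(k, j) = -5 + sqrt(2 + 13*(-11 + 13)) = -5 + sqrt(2 + 13*2) = -5 + sqrt(2 + 26) = -5 + sqrt(28) = -5 + 2*sqrt(7))
1/((-43973 - 4749)*y(-224, 245)) = 1/((-43973 - 4749)*(-5 + 2*sqrt(7))) = 1/((-48722)*(-5 + 2*sqrt(7))) = -1/(48722*(-5 + 2*sqrt(7)))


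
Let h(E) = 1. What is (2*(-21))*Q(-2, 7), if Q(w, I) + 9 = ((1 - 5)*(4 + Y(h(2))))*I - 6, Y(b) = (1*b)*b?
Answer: 6510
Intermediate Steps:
Y(b) = b² (Y(b) = b*b = b²)
Q(w, I) = -15 - 20*I (Q(w, I) = -9 + (((1 - 5)*(4 + 1²))*I - 6) = -9 + ((-4*(4 + 1))*I - 6) = -9 + ((-4*5)*I - 6) = -9 + (-20*I - 6) = -9 + (-6 - 20*I) = -15 - 20*I)
(2*(-21))*Q(-2, 7) = (2*(-21))*(-15 - 20*7) = -42*(-15 - 140) = -42*(-155) = 6510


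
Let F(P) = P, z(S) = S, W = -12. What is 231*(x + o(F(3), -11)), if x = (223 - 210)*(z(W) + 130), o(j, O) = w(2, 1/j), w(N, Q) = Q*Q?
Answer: 1063139/3 ≈ 3.5438e+5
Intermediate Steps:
w(N, Q) = Q**2
o(j, O) = j**(-2) (o(j, O) = (1/j)**2 = j**(-2))
x = 1534 (x = (223 - 210)*(-12 + 130) = 13*118 = 1534)
231*(x + o(F(3), -11)) = 231*(1534 + 3**(-2)) = 231*(1534 + 1/9) = 231*(13807/9) = 1063139/3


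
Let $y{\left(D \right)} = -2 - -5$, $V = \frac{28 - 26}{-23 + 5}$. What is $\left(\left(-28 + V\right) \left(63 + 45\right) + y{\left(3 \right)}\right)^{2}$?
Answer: $9199089$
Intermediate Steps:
$V = - \frac{1}{9}$ ($V = \frac{2}{-18} = 2 \left(- \frac{1}{18}\right) = - \frac{1}{9} \approx -0.11111$)
$y{\left(D \right)} = 3$ ($y{\left(D \right)} = -2 + 5 = 3$)
$\left(\left(-28 + V\right) \left(63 + 45\right) + y{\left(3 \right)}\right)^{2} = \left(\left(-28 - \frac{1}{9}\right) \left(63 + 45\right) + 3\right)^{2} = \left(\left(- \frac{253}{9}\right) 108 + 3\right)^{2} = \left(-3036 + 3\right)^{2} = \left(-3033\right)^{2} = 9199089$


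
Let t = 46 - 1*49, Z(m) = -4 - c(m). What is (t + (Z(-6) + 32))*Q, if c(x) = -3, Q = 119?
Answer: 3332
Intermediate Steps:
Z(m) = -1 (Z(m) = -4 - 1*(-3) = -4 + 3 = -1)
t = -3 (t = 46 - 49 = -3)
(t + (Z(-6) + 32))*Q = (-3 + (-1 + 32))*119 = (-3 + 31)*119 = 28*119 = 3332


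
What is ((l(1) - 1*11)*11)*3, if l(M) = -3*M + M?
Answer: -429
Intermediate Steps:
l(M) = -2*M
((l(1) - 1*11)*11)*3 = ((-2*1 - 1*11)*11)*3 = ((-2 - 11)*11)*3 = -13*11*3 = -143*3 = -429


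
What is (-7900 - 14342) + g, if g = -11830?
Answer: -34072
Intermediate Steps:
(-7900 - 14342) + g = (-7900 - 14342) - 11830 = -22242 - 11830 = -34072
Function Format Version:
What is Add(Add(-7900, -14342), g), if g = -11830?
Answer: -34072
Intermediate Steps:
Add(Add(-7900, -14342), g) = Add(Add(-7900, -14342), -11830) = Add(-22242, -11830) = -34072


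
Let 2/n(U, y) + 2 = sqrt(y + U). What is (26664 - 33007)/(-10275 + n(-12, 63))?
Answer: 3063167903/4961972171 + 12686*sqrt(51)/4961972171 ≈ 0.61735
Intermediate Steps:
n(U, y) = 2/(-2 + sqrt(U + y)) (n(U, y) = 2/(-2 + sqrt(y + U)) = 2/(-2 + sqrt(U + y)))
(26664 - 33007)/(-10275 + n(-12, 63)) = (26664 - 33007)/(-10275 + 2/(-2 + sqrt(-12 + 63))) = -6343/(-10275 + 2/(-2 + sqrt(51)))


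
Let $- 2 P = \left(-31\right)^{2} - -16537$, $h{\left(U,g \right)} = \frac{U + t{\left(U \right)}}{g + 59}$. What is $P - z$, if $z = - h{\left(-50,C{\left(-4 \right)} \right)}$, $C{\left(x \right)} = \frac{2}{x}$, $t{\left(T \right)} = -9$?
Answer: $- \frac{1023751}{117} \approx -8750.0$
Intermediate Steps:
$h{\left(U,g \right)} = \frac{-9 + U}{59 + g}$ ($h{\left(U,g \right)} = \frac{U - 9}{g + 59} = \frac{-9 + U}{59 + g}$)
$z = \frac{118}{117}$ ($z = - \frac{-9 - 50}{59 + \frac{2}{-4}} = - \frac{-59}{59 + 2 \left(- \frac{1}{4}\right)} = - \frac{-59}{59 - \frac{1}{2}} = - \frac{-59}{\frac{117}{2}} = - \frac{2 \left(-59\right)}{117} = \left(-1\right) \left(- \frac{118}{117}\right) = \frac{118}{117} \approx 1.0085$)
$P = -8749$ ($P = - \frac{\left(-31\right)^{2} - -16537}{2} = - \frac{961 + 16537}{2} = \left(- \frac{1}{2}\right) 17498 = -8749$)
$P - z = -8749 - \frac{118}{117} = - \frac{1023751}{117}$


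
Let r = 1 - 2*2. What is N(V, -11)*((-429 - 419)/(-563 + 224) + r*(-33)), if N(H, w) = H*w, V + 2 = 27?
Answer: -9462475/339 ≈ -27913.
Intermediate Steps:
V = 25 (V = -2 + 27 = 25)
r = -3 (r = 1 - 4 = -3)
N(V, -11)*((-429 - 419)/(-563 + 224) + r*(-33)) = (25*(-11))*((-429 - 419)/(-563 + 224) - 3*(-33)) = -275*(-848/(-339) + 99) = -275*(-848*(-1/339) + 99) = -275*(848/339 + 99) = -275*34409/339 = -9462475/339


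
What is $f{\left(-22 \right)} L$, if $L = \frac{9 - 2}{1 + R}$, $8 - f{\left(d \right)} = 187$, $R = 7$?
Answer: $- \frac{1253}{8} \approx -156.63$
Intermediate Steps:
$f{\left(d \right)} = -179$ ($f{\left(d \right)} = 8 - 187 = -179$)
$L = \frac{7}{8}$ ($L = \frac{9 - 2}{1 + 7} = \frac{7}{8} \approx 0.875$)
$f{\left(-22 \right)} L = \left(-179\right) \frac{7}{8} = - \frac{1253}{8}$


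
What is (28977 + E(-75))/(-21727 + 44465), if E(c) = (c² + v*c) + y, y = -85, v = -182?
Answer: 48167/22738 ≈ 2.1183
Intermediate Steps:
E(c) = -85 + c² - 182*c (E(c) = (c² - 182*c) - 85 = -85 + c² - 182*c)
(28977 + E(-75))/(-21727 + 44465) = (28977 + (-85 + (-75)² - 182*(-75)))/(-21727 + 44465) = (28977 + (-85 + 5625 + 13650))/22738 = (28977 + 19190)*(1/22738) = 48167*(1/22738) = 48167/22738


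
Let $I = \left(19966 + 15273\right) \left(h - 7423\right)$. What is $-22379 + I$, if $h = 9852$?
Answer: $85573152$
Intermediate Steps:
$I = 85595531$ ($I = \left(19966 + 15273\right) \left(9852 - 7423\right) = 35239 \cdot 2429 = 85595531$)
$-22379 + I = -22379 + 85595531 = 85573152$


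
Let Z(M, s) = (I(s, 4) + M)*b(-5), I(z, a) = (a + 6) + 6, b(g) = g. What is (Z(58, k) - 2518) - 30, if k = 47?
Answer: -2918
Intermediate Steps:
I(z, a) = 12 + a (I(z, a) = (6 + a) + 6 = 12 + a)
Z(M, s) = -80 - 5*M (Z(M, s) = ((12 + 4) + M)*(-5) = (16 + M)*(-5) = -80 - 5*M)
(Z(58, k) - 2518) - 30 = ((-80 - 5*58) - 2518) - 30 = ((-80 - 290) - 2518) - 30 = (-370 - 2518) - 30 = -2888 - 30 = -2918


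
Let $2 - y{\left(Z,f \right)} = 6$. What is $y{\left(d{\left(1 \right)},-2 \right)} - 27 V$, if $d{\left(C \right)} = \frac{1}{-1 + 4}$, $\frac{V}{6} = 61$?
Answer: $-9886$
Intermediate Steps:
$V = 366$ ($V = 6 \cdot 61 = 366$)
$d{\left(C \right)} = \frac{1}{3}$
$y{\left(Z,f \right)} = -4$ ($y{\left(Z,f \right)} = 2 - 6 = -4$)
$y{\left(d{\left(1 \right)},-2 \right)} - 27 V = -4 - 9882 = -9886$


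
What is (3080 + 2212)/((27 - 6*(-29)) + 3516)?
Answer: 84/59 ≈ 1.4237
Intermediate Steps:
(3080 + 2212)/((27 - 6*(-29)) + 3516) = 5292/((27 + 174) + 3516) = 5292/(201 + 3516) = 5292/3717 = 5292*(1/3717) = 84/59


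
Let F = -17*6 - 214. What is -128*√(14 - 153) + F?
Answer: -316 - 128*I*√139 ≈ -316.0 - 1509.1*I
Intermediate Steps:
F = -316 (F = -102 - 214 = -316)
-128*√(14 - 153) + F = -128*√(14 - 153) - 316 = -128*I*√139 - 316 = -316 - 128*I*√139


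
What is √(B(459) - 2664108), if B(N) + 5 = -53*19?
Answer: 4*I*√166570 ≈ 1632.5*I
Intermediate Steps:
B(N) = -1012 (B(N) = -5 - 53*19 = -5 - 1007 = -1012)
√(B(459) - 2664108) = √(-1012 - 2664108) = √(-2665120) = 4*I*√166570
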